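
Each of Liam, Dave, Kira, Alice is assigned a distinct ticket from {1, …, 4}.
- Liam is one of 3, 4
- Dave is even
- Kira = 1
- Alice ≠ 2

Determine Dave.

2

Kira's domain is down to {1}, so Kira = 1. Eliminate 1 elsewhere: Alice.
The 3 still-open variables draw from only 3 values {2, 3, 4}, so each is used; only Dave can be 2, hence Dave = 2.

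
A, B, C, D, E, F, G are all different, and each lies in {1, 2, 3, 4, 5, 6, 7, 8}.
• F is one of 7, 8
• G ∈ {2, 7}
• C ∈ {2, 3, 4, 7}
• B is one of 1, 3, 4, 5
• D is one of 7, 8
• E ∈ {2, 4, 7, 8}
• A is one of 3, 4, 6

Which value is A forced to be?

6

D and F share exactly the 2 values {7, 8}; by pigeonhole those values go to them, so strike 7, 8 from C, E, G.
G has just one choice, so G = 2. Remove 2 from C, E.
E's domain is down to {4}, so E = 4. So A, B, C can't be 4.
C's domain is down to {3}, so C = 3. So A, B can't be 3.
So A = 6.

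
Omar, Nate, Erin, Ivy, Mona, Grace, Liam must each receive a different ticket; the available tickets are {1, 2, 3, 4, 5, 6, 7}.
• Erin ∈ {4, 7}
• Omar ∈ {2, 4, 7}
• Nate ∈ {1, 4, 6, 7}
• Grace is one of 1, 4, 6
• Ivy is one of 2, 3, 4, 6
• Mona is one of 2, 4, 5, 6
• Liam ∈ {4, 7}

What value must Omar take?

The 7 variables draw from only 7 values {1, 2, 3, 4, 5, 6, 7}, so each is used; only Ivy can be 3, hence Ivy = 3.
The 6 still-open variables together cover exactly {1, 2, 4, 5, 6, 7} — 6 values for 6 variables — and 5 appears only in Mona's list, so Mona = 5.
Among the 5 still-open variables, 2 fits only Omar (and all 5 values in {1, 2, 4, 6, 7} must be used), so Omar = 2.

2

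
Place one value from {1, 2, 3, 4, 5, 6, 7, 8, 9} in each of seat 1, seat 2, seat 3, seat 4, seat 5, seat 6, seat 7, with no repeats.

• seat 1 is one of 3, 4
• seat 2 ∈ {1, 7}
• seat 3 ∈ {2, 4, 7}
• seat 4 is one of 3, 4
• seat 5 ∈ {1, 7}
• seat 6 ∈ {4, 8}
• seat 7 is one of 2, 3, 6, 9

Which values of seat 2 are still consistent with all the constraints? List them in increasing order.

1, 7

The 2 variables seat 1 and seat 4 are confined to {3, 4}, which locks those values in; drop them from seat 3, seat 6, seat 7.
That leaves seat 6 = 8.
seat 2 and seat 5 between them cover only {1, 7} — a naked pair. Remove those values from seat 3.
seat 3 has just one choice, so seat 3 = 2. Remove 2 from seat 7.
No further eliminations apply; seat 2 can still be any of 1, 7.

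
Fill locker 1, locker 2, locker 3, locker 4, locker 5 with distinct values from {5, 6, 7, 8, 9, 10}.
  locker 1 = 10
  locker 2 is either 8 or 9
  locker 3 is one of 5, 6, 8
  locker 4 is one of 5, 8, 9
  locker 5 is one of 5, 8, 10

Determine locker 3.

locker 1 must be 10 (only option left). Strike 10 from locker 5.
Among the 4 still-open variables, 6 fits only locker 3 (and all 4 values in {5, 6, 8, 9} must be used), so locker 3 = 6.

6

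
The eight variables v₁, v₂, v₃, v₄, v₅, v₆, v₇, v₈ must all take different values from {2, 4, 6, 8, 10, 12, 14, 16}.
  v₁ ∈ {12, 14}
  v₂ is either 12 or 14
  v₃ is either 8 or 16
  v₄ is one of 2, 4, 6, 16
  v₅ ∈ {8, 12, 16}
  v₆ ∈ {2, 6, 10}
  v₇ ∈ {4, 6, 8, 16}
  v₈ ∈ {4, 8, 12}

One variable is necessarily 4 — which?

v₈

Among the 8 variables, 10 fits only v₆ (and all 8 values in {2, 4, 6, 8, 10, 12, 14, 16} must be used), so v₆ = 10.
The 7 still-open variables together cover exactly {2, 4, 6, 8, 12, 14, 16} — 7 values for 7 variables — and 2 appears only in v₄'s list, so v₄ = 2.
The 6 still-open variables draw from only 6 values {4, 6, 8, 12, 14, 16}, so each is used; only v₇ can be 6, hence v₇ = 6.
The 5 still-open variables draw from only 5 values {4, 8, 12, 14, 16}, so each is used; only v₈ can be 4, hence v₈ = 4.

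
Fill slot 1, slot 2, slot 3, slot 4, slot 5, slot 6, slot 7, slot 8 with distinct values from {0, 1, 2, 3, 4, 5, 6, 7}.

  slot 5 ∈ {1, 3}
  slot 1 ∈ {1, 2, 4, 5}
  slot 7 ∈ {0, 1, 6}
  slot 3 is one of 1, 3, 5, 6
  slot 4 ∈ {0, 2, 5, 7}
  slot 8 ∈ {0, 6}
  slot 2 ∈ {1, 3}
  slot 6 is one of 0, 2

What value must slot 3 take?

The 8 variables draw from only 8 values {0, 1, 2, 3, 4, 5, 6, 7}, so each is used; only slot 1 can be 4, hence slot 1 = 4.
The 7 still-open variables draw from only 7 values {0, 1, 2, 3, 5, 6, 7}, so each is used; only slot 4 can be 7, hence slot 4 = 7.
Among the 6 still-open variables, 2 fits only slot 6 (and all 6 values in {0, 1, 2, 3, 5, 6} must be used), so slot 6 = 2.
Among the 5 still-open variables, 5 fits only slot 3 (and all 5 values in {0, 1, 3, 5, 6} must be used), so slot 3 = 5.

5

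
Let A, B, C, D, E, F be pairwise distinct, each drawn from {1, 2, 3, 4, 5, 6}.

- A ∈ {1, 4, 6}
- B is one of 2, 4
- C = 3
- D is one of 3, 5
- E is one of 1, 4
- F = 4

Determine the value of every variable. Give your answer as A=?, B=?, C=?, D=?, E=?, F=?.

C must be 3 (only option left). Strike 3 from D.
D must be 5 (only option left).
F has just one choice, so F = 4. Strike 4 from A, B, E.
That leaves B = 2.
E must be 1 (only option left). Remove 1 from A.
That leaves A = 6.

A=6, B=2, C=3, D=5, E=1, F=4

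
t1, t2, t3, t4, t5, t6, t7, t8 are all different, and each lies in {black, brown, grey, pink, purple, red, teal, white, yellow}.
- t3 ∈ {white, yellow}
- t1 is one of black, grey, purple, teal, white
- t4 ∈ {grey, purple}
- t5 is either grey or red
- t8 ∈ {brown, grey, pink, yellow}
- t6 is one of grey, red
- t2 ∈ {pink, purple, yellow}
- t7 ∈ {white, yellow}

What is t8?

t3 and t7 between them cover only {white, yellow} — a naked pair. Remove those values from t1, t2, t8.
t5 and t6 share exactly the 2 values {grey, red}; by pigeonhole those values go to them, so strike grey, red from t1, t4, t8.
t4 has just one choice, so t4 = purple. Eliminate purple elsewhere: t1, t2.
t2 must be pink (only option left). Remove pink from t8.
So t8 = brown.

brown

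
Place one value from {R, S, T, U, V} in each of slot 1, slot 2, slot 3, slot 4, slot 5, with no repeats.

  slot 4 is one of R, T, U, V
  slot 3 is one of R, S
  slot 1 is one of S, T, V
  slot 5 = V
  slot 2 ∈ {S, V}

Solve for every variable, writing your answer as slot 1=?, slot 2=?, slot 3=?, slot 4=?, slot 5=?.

slot 1=T, slot 2=S, slot 3=R, slot 4=U, slot 5=V

slot 5 has just one choice, so slot 5 = V. Remove V from slot 1, slot 2, slot 4.
slot 2 must be S (only option left). Eliminate S elsewhere: slot 1, slot 3.
slot 3's domain is down to {R}, so slot 3 = R. Remove R from slot 4.
slot 1 has just one choice, so slot 1 = T. Strike T from slot 4.
slot 4 must be U (only option left).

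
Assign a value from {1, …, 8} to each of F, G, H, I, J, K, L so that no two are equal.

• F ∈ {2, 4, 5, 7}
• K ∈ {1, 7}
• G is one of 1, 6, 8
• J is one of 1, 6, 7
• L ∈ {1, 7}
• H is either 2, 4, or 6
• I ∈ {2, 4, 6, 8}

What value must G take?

The 7 variables draw from only 7 values {1, 2, 4, 5, 6, 7, 8}, so each is used; only F can be 5, hence F = 5.
K and L between them cover only {1, 7} — a naked pair. Remove those values from G, J.
J must be 6 (only option left). Eliminate 6 elsewhere: G, H, I.
So G = 8.

8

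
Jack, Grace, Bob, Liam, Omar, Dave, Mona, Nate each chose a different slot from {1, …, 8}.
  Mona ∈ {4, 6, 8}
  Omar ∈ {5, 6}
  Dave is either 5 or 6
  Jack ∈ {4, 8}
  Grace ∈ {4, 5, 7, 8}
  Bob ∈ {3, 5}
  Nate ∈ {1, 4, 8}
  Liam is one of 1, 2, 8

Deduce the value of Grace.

7

The 8 variables draw from only 8 values {1, 2, 3, 4, 5, 6, 7, 8}, so each is used; only Liam can be 2, hence Liam = 2.
The 7 still-open variables draw from only 7 values {1, 3, 4, 5, 6, 7, 8}, so each is used; only Nate can be 1, hence Nate = 1.
The 6 still-open variables together cover exactly {3, 4, 5, 6, 7, 8} — 6 values for 6 variables — and 3 appears only in Bob's list, so Bob = 3.
Among the 5 still-open variables, 7 fits only Grace (and all 5 values in {4, 5, 6, 7, 8} must be used), so Grace = 7.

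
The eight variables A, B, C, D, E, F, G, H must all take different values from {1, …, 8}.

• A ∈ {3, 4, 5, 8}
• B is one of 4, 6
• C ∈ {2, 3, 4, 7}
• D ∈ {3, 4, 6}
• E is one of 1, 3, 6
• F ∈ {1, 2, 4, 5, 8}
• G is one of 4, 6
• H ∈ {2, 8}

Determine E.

1

The 8 variables draw from only 8 values {1, 2, 3, 4, 5, 6, 7, 8}, so each is used; only C can be 7, hence C = 7.
B and G between them cover only {4, 6} — a naked pair. Remove those values from A, D, E, F.
That leaves D = 3. Eliminate 3 elsewhere: A, E.
So E = 1.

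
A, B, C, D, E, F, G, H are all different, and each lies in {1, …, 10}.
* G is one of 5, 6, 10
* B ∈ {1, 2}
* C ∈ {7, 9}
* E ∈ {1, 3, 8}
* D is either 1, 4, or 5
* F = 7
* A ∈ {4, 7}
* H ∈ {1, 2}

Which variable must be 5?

F must be 7 (only option left). So A, C can't be 7.
A must be 4 (only option left). So D can't be 4.
C must be 9 (only option left).
B and H share exactly the 2 values {1, 2}; by pigeonhole those values go to them, so strike 1, 2 from D, E.
So 5 goes to D.

D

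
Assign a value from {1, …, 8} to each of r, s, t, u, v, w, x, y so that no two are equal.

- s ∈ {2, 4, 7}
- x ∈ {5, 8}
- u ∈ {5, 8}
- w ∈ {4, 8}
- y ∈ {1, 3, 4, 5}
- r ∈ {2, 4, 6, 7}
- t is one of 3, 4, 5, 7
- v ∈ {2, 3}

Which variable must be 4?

The 8 variables draw from only 8 values {1, 2, 3, 4, 5, 6, 7, 8}, so each is used; only y can be 1, hence y = 1.
The 7 still-open variables draw from only 7 values {2, 3, 4, 5, 6, 7, 8}, so each is used; only r can be 6, hence r = 6.
The 2 variables u and x are confined to {5, 8}, which locks those values in; drop them from t, w.
So 4 goes to w.

w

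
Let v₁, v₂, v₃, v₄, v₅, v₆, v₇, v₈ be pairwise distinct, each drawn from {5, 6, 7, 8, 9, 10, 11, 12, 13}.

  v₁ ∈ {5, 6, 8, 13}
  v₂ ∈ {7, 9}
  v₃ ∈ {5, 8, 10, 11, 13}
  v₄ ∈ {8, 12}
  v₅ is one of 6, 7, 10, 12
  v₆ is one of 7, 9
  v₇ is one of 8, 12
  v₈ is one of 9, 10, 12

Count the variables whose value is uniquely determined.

2

v₂ and v₆ between them cover only {7, 9} — a naked pair. Remove those values from v₅, v₈.
The 2 variables v₄ and v₇ are confined to {8, 12}, which locks those values in; drop them from v₁, v₃, v₅, v₈.
v₈ must be 10 (only option left). Remove 10 from v₃, v₅.
v₅'s domain is down to {6}, so v₅ = 6. Eliminate 6 elsewhere: v₁.
Determined: v₅=6, v₈=10. The other variables each still have more than one consistent value. That makes 2.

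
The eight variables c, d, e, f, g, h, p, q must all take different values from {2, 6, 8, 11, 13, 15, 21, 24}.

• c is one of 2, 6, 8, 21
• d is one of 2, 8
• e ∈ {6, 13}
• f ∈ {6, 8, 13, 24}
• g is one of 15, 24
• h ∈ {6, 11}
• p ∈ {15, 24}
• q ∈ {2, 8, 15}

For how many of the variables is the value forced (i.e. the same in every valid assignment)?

Among the 8 variables, 11 fits only h (and all 8 values in {2, 6, 8, 11, 13, 15, 21, 24} must be used), so h = 11.
Among the 7 still-open variables, 21 fits only c (and all 7 values in {2, 6, 8, 13, 15, 21, 24} must be used), so c = 21.
The 2 variables g and p are confined to {15, 24}, which locks those values in; drop them from f, q.
d and q between them cover only {2, 8} — a naked pair. Remove those values from f.
Determined: c=21, h=11. The other variables each still have more than one consistent value. That makes 2.

2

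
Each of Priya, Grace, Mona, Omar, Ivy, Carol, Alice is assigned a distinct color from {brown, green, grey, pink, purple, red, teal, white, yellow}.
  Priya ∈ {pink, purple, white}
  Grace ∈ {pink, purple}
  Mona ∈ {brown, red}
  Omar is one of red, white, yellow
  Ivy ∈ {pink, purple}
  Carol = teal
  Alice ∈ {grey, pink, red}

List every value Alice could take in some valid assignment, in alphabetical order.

grey, red

Carol's domain is down to {teal}, so Carol = teal.
Grace and Ivy between them cover only {pink, purple} — a naked pair. Remove those values from Priya, Alice.
Priya has just one choice, so Priya = white. Strike white from Omar.
No further eliminations apply; Alice can still be any of grey, red.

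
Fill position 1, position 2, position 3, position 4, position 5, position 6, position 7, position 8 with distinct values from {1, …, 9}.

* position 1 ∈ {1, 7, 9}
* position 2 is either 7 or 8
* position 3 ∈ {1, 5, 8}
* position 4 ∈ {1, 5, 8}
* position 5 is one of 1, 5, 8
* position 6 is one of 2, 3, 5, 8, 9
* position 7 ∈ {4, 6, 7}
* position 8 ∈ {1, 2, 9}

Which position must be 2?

position 8

The 3 variables position 3, position 4, position 5 are confined to {1, 5, 8}, which locks those values in; drop them from position 1, position 2, position 6, position 8.
That leaves position 2 = 7. Remove 7 from position 1, position 7.
position 1 must be 9 (only option left). Remove 9 from position 6, position 8.
So 2 goes to position 8.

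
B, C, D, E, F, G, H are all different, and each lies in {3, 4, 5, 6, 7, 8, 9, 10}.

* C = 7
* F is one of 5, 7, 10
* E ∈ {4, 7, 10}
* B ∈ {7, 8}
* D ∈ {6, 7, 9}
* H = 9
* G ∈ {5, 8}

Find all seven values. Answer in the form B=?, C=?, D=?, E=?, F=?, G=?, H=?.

B=8, C=7, D=6, E=4, F=10, G=5, H=9

C's domain is down to {7}, so C = 7. Eliminate 7 elsewhere: B, D, E, F.
H must be 9 (only option left). Strike 9 from D.
B's domain is down to {8}, so B = 8. Strike 8 from G.
D has just one choice, so D = 6.
G must be 5 (only option left). Remove 5 from F.
F has just one choice, so F = 10. Eliminate 10 elsewhere: E.
E's domain is down to {4}, so E = 4.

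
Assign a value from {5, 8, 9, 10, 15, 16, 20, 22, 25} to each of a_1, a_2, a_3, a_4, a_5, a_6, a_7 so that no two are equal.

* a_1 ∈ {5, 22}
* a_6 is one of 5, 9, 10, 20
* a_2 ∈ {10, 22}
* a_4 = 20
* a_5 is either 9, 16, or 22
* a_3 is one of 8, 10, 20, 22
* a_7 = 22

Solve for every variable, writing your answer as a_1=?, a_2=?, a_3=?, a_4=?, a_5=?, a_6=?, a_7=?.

a_1=5, a_2=10, a_3=8, a_4=20, a_5=16, a_6=9, a_7=22

a_4 must be 20 (only option left). Eliminate 20 elsewhere: a_3, a_6.
a_7's domain is down to {22}, so a_7 = 22. Eliminate 22 elsewhere: a_1, a_2, a_3, a_5.
That leaves a_1 = 5. So a_6 can't be 5.
a_2's domain is down to {10}, so a_2 = 10. Eliminate 10 elsewhere: a_3, a_6.
That leaves a_3 = 8.
a_6 must be 9 (only option left). Strike 9 from a_5.
That leaves a_5 = 16.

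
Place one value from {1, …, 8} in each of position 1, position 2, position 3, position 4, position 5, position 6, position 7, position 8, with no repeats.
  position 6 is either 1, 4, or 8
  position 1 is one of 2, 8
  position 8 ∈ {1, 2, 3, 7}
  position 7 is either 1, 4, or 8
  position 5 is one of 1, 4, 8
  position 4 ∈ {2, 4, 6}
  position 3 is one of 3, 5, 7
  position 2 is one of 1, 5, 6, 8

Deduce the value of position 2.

position 5, position 6, position 7 share exactly the 3 values {1, 4, 8}; by pigeonhole those values go to them, so strike 1, 4, 8 from position 1, position 2, position 4, position 8.
position 1's domain is down to {2}, so position 1 = 2. So position 4, position 8 can't be 2.
That leaves position 4 = 6. Remove 6 from position 2.
So position 2 = 5.

5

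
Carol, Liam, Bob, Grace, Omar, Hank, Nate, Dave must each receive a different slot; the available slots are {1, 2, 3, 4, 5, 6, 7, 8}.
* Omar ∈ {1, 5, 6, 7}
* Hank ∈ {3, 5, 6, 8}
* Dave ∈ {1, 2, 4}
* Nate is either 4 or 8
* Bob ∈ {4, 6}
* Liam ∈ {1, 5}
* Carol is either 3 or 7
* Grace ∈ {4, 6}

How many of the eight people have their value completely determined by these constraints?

2

The 8 variables draw from only 8 values {1, 2, 3, 4, 5, 6, 7, 8}, so each is used; only Dave can be 2, hence Dave = 2.
The 2 variables Bob and Grace are confined to {4, 6}, which locks those values in; drop them from Omar, Hank, Nate.
That leaves Nate = 8. Remove 8 from Hank.
Determined: Nate=8, Dave=2. The other people each still have more than one consistent value. That makes 2.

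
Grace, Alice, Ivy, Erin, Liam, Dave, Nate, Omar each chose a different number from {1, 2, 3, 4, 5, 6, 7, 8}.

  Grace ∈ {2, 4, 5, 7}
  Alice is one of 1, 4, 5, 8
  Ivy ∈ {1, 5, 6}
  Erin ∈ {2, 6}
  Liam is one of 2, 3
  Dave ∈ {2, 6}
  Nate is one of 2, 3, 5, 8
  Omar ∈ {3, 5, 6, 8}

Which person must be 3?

Liam

The 8 variables draw from only 8 values {1, 2, 3, 4, 5, 6, 7, 8}, so each is used; only Grace can be 7, hence Grace = 7.
Among the 7 still-open variables, 4 fits only Alice (and all 7 values in {1, 2, 3, 4, 5, 6, 8} must be used), so Alice = 4.
Among the 6 still-open variables, 1 fits only Ivy (and all 6 values in {1, 2, 3, 5, 6, 8} must be used), so Ivy = 1.
Erin and Dave share exactly the 2 values {2, 6}; by pigeonhole those values go to them, so strike 2, 6 from Liam, Nate, Omar.
So 3 goes to Liam.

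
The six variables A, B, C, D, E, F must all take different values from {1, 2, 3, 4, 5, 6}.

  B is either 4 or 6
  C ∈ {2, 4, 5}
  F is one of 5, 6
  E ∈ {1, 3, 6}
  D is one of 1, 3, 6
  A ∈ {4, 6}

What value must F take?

5

Among the 6 variables, 2 fits only C (and all 6 values in {1, 2, 3, 4, 5, 6} must be used), so C = 2.
Among the 5 still-open variables, 5 fits only F (and all 5 values in {1, 3, 4, 5, 6} must be used), so F = 5.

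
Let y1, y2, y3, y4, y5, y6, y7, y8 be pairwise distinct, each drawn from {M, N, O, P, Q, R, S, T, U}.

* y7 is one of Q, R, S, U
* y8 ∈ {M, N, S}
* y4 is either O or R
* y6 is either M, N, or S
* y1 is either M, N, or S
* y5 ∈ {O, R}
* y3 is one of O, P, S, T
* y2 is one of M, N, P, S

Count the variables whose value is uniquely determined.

y4 and y5 share exactly the 2 values {O, R}; by pigeonhole those values go to them, so strike O, R from y3, y7.
y1, y6, y8 share exactly the 3 values {M, N, S}; by pigeonhole those values go to them, so strike M, N, S from y2, y3, y7.
y2's domain is down to {P}, so y2 = P. Eliminate P elsewhere: y3.
That leaves y3 = T.
Determined: y2=P, y3=T. The other variables each still have more than one consistent value. That makes 2.

2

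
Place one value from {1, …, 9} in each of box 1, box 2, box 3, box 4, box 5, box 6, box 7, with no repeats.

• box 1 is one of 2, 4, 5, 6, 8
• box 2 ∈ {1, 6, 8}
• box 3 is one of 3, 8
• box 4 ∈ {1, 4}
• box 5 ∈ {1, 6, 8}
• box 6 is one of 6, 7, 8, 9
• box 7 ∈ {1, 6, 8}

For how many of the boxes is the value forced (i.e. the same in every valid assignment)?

box 2, box 5, box 7 between them cover only {1, 6, 8} — a naked triple. Remove those values from box 1, box 3, box 4, box 6.
box 3 has just one choice, so box 3 = 3.
That leaves box 4 = 4. Eliminate 4 elsewhere: box 1.
Determined: box 3=3, box 4=4. The other boxes each still have more than one consistent value. That makes 2.

2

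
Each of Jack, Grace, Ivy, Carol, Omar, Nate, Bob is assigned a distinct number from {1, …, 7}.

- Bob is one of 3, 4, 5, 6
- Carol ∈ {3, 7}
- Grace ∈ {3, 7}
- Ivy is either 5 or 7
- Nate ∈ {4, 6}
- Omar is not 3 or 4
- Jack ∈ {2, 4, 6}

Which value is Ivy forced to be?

5

The 7 variables together cover exactly {1, 2, 3, 4, 5, 6, 7} — 7 values for 7 variables — and 1 appears only in Omar's list, so Omar = 1.
Among the 6 still-open variables, 2 fits only Jack (and all 6 values in {2, 3, 4, 5, 6, 7} must be used), so Jack = 2.
The 2 variables Grace and Carol are confined to {3, 7}, which locks those values in; drop them from Ivy, Bob.
So Ivy = 5.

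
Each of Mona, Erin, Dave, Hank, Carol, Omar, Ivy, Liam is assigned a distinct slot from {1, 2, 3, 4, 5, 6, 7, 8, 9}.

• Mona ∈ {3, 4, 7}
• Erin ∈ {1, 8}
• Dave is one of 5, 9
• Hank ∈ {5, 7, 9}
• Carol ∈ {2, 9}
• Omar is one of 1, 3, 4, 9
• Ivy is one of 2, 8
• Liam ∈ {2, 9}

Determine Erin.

Carol and Liam between them cover only {2, 9} — a naked pair. Remove those values from Dave, Hank, Omar, Ivy.
Dave must be 5 (only option left). Strike 5 from Hank.
Hank has just one choice, so Hank = 7. Remove 7 from Mona.
Ivy has just one choice, so Ivy = 8. Strike 8 from Erin.
So Erin = 1.

1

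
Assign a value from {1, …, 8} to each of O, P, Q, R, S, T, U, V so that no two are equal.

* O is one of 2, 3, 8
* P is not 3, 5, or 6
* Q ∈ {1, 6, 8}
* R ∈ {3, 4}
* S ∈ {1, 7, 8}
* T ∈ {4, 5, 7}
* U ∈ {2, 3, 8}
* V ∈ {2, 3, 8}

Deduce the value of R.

The 8 variables together cover exactly {1, 2, 3, 4, 5, 6, 7, 8} — 8 values for 8 variables — and 5 appears only in T's list, so T = 5.
Among the 7 still-open variables, 6 fits only Q (and all 7 values in {1, 2, 3, 4, 6, 7, 8} must be used), so Q = 6.
O, U, V between them cover only {2, 3, 8} — a naked triple. Remove those values from P, R, S.
So R = 4.

4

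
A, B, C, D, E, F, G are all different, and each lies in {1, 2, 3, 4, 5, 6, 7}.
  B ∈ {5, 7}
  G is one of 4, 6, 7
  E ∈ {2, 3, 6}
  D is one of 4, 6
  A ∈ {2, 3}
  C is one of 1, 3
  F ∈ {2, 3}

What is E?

Among the 7 variables, 1 fits only C (and all 7 values in {1, 2, 3, 4, 5, 6, 7} must be used), so C = 1.
The 6 still-open variables together cover exactly {2, 3, 4, 5, 6, 7} — 6 values for 6 variables — and 5 appears only in B's list, so B = 5.
Among the 5 still-open variables, 7 fits only G (and all 5 values in {2, 3, 4, 6, 7} must be used), so G = 7.
The 4 still-open variables draw from only 4 values {2, 3, 4, 6}, so each is used; only D can be 4, hence D = 4.
The 3 still-open variables draw from only 3 values {2, 3, 6}, so each is used; only E can be 6, hence E = 6.

6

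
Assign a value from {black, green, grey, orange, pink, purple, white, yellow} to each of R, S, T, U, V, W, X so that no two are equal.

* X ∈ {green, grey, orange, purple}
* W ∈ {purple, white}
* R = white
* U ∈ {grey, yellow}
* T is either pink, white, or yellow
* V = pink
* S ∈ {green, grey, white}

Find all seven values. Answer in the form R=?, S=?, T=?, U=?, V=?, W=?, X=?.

R must be white (only option left). Strike white from S, T, W.
V must be pink (only option left). Strike pink from T.
W must be purple (only option left). So X can't be purple.
T's domain is down to {yellow}, so T = yellow. Eliminate yellow elsewhere: U.
That leaves U = grey. So S, X can't be grey.
S has just one choice, so S = green. Remove green from X.
X's domain is down to {orange}, so X = orange.

R=white, S=green, T=yellow, U=grey, V=pink, W=purple, X=orange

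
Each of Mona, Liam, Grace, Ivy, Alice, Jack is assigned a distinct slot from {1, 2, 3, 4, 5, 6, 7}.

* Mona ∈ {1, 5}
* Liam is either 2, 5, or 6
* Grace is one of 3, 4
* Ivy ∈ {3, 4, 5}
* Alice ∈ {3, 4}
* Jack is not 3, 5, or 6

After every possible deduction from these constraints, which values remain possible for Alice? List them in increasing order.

3, 4

Grace and Alice share exactly the 2 values {3, 4}; by pigeonhole those values go to them, so strike 3, 4 from Ivy, Jack.
That leaves Ivy = 5. So Mona, Liam can't be 5.
Mona's domain is down to {1}, so Mona = 1. So Jack can't be 1.
No further eliminations apply; Alice can still be any of 3, 4.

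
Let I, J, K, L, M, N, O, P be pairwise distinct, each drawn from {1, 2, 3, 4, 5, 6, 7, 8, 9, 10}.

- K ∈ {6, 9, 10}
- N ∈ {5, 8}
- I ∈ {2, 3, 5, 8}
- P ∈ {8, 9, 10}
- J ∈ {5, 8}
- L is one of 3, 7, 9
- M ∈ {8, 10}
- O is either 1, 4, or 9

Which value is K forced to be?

The 2 variables J and N are confined to {5, 8}, which locks those values in; drop them from I, M, P.
M has just one choice, so M = 10. Eliminate 10 elsewhere: K, P.
P must be 9 (only option left). Strike 9 from K, L, O.
So K = 6.

6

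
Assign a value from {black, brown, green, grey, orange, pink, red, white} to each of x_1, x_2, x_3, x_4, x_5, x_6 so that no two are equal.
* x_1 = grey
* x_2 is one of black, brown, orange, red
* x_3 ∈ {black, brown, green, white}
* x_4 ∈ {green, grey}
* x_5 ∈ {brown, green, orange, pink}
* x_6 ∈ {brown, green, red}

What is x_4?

x_1 has just one choice, so x_1 = grey. So x_4 can't be grey.
So x_4 = green.

green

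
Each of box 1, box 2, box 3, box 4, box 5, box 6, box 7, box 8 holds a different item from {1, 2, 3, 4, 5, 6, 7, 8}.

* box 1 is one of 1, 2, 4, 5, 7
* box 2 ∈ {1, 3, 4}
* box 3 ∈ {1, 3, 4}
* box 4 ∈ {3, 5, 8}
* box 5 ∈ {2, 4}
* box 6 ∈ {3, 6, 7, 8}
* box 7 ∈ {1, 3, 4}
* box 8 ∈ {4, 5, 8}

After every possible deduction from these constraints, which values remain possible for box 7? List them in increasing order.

The 8 variables draw from only 8 values {1, 2, 3, 4, 5, 6, 7, 8}, so each is used; only box 6 can be 6, hence box 6 = 6.
Among the 7 still-open variables, 7 fits only box 1 (and all 7 values in {1, 2, 3, 4, 5, 7, 8} must be used), so box 1 = 7.
The 6 still-open variables together cover exactly {1, 2, 3, 4, 5, 8} — 6 values for 6 variables — and 2 appears only in box 5's list, so box 5 = 2.
box 2, box 3, box 7 share exactly the 3 values {1, 3, 4}; by pigeonhole those values go to them, so strike 1, 3, 4 from box 4, box 8.
No further eliminations apply; box 7 can still be any of 1, 3, 4.

1, 3, 4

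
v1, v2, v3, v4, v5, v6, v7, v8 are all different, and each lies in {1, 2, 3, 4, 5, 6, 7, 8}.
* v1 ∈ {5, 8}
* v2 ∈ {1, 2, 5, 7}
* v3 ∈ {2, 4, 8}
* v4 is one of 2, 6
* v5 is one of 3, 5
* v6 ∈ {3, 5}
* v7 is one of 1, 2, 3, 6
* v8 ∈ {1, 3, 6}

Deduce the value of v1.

Among the 8 variables, 4 fits only v3 (and all 8 values in {1, 2, 3, 4, 5, 6, 7, 8} must be used), so v3 = 4.
Among the 7 still-open variables, 7 fits only v2 (and all 7 values in {1, 2, 3, 5, 6, 7, 8} must be used), so v2 = 7.
The 6 still-open variables together cover exactly {1, 2, 3, 5, 6, 8} — 6 values for 6 variables — and 8 appears only in v1's list, so v1 = 8.

8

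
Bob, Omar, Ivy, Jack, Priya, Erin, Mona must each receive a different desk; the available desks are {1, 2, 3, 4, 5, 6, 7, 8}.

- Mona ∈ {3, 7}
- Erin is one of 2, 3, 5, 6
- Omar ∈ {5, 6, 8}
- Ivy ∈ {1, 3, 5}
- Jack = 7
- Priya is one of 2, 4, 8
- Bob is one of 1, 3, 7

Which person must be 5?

Ivy

Jack must be 7 (only option left). Strike 7 from Bob, Mona.
Mona has just one choice, so Mona = 3. Remove 3 from Bob, Ivy, Erin.
Bob has just one choice, so Bob = 1. Strike 1 from Ivy.
So 5 goes to Ivy.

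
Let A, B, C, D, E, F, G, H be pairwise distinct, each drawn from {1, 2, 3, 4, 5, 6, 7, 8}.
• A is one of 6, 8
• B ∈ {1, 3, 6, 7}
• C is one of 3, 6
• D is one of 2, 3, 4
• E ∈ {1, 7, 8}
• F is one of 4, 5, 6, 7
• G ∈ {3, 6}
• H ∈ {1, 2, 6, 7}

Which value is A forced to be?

The 8 variables draw from only 8 values {1, 2, 3, 4, 5, 6, 7, 8}, so each is used; only F can be 5, hence F = 5.
The 7 still-open variables together cover exactly {1, 2, 3, 4, 6, 7, 8} — 7 values for 7 variables — and 4 appears only in D's list, so D = 4.
The 6 still-open variables together cover exactly {1, 2, 3, 6, 7, 8} — 6 values for 6 variables — and 2 appears only in H's list, so H = 2.
C and G between them cover only {3, 6} — a naked pair. Remove those values from A, B.
So A = 8.

8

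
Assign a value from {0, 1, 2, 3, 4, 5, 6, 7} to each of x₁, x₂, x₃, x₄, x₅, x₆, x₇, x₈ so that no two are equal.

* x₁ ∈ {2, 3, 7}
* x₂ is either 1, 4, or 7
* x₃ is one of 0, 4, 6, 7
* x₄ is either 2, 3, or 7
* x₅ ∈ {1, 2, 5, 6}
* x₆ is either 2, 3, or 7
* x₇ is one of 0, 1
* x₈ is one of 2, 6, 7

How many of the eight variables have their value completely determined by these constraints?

2

Among the 8 variables, 5 fits only x₅ (and all 8 values in {0, 1, 2, 3, 4, 5, 6, 7} must be used), so x₅ = 5.
x₁, x₄, x₆ share exactly the 3 values {2, 3, 7}; by pigeonhole those values go to them, so strike 2, 3, 7 from x₂, x₃, x₈.
That leaves x₈ = 6. Remove 6 from x₃.
Determined: x₅=5, x₈=6. The other variables each still have more than one consistent value. That makes 2.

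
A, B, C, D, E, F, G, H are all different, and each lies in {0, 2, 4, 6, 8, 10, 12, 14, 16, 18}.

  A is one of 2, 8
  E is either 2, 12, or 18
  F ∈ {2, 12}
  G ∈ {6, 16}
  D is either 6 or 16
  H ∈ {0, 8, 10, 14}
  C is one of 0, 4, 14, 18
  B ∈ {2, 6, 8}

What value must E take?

D and G between them cover only {6, 16} — a naked pair. Remove those values from B.
A and B between them cover only {2, 8} — a naked pair. Remove those values from E, F, H.
F must be 12 (only option left). Remove 12 from E.
So E = 18.

18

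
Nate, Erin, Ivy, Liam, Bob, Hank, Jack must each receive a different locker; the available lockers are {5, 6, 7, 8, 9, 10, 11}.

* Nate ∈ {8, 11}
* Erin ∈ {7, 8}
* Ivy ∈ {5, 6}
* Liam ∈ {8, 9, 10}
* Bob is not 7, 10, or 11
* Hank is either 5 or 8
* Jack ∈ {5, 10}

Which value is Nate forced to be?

The 7 variables together cover exactly {5, 6, 7, 8, 9, 10, 11} — 7 values for 7 variables — and 7 appears only in Erin's list, so Erin = 7.
The 6 still-open variables together cover exactly {5, 6, 8, 9, 10, 11} — 6 values for 6 variables — and 11 appears only in Nate's list, so Nate = 11.

11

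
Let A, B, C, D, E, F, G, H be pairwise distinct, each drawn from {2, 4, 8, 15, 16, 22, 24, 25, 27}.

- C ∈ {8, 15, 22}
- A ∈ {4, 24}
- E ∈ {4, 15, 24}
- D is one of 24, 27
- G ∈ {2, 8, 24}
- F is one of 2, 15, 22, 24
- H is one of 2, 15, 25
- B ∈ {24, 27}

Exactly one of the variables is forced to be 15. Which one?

Among the 8 variables, 25 fits only H (and all 8 values in {2, 4, 8, 15, 22, 24, 25, 27} must be used), so H = 25.
The 2 variables B and D are confined to {24, 27}, which locks those values in; drop them from A, E, F, G.
That leaves A = 4. Eliminate 4 elsewhere: E.
So 15 goes to E.

E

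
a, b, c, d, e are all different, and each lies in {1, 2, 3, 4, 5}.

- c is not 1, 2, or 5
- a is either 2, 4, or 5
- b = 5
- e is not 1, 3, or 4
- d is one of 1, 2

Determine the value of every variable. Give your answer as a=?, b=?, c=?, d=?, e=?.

b has just one choice, so b = 5. Remove 5 from a, e.
e's domain is down to {2}, so e = 2. Strike 2 from a, d.
a has just one choice, so a = 4. Remove 4 from c.
c must be 3 (only option left).
d has just one choice, so d = 1.

a=4, b=5, c=3, d=1, e=2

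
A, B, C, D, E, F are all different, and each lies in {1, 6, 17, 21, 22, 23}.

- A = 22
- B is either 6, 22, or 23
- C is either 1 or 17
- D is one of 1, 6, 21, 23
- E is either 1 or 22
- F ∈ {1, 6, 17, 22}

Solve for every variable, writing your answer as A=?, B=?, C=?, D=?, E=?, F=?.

A=22, B=23, C=17, D=21, E=1, F=6

A must be 22 (only option left). Strike 22 from B, E, F.
E has just one choice, so E = 1. Remove 1 from C, D, F.
C has just one choice, so C = 17. Remove 17 from F.
F has just one choice, so F = 6. Eliminate 6 elsewhere: B, D.
B must be 23 (only option left). Remove 23 from D.
That leaves D = 21.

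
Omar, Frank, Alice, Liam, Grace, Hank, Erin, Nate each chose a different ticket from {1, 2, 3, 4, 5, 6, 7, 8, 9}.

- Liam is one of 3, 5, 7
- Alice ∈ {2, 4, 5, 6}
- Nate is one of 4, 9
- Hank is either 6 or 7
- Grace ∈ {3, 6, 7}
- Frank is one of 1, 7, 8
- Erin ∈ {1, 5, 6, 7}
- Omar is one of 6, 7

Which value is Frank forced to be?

Omar and Hank share exactly the 2 values {6, 7}; by pigeonhole those values go to them, so strike 6, 7 from Frank, Alice, Liam, Grace, Erin.
Grace must be 3 (only option left). So Liam can't be 3.
Liam's domain is down to {5}, so Liam = 5. Eliminate 5 elsewhere: Alice, Erin.
That leaves Erin = 1. Remove 1 from Frank.
So Frank = 8.

8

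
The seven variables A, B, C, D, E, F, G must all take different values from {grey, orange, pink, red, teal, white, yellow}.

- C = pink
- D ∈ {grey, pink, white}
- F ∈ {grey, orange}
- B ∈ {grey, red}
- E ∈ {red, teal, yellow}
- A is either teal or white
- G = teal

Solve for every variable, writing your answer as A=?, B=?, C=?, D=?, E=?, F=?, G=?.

C's domain is down to {pink}, so C = pink. Remove pink from D.
That leaves G = teal. Remove teal from A, E.
A's domain is down to {white}, so A = white. Strike white from D.
That leaves D = grey. So B, F can't be grey.
That leaves F = orange.
B has just one choice, so B = red. Remove red from E.
That leaves E = yellow.

A=white, B=red, C=pink, D=grey, E=yellow, F=orange, G=teal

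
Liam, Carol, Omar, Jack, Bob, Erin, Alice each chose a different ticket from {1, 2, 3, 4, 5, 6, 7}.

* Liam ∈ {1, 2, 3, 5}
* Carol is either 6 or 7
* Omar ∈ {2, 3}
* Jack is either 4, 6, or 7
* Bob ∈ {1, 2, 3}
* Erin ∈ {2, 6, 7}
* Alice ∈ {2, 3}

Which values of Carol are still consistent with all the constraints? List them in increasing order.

6, 7

The 7 variables draw from only 7 values {1, 2, 3, 4, 5, 6, 7}, so each is used; only Jack can be 4, hence Jack = 4.
Among the 6 still-open variables, 5 fits only Liam (and all 6 values in {1, 2, 3, 5, 6, 7} must be used), so Liam = 5.
The 5 still-open variables together cover exactly {1, 2, 3, 6, 7} — 5 values for 5 variables — and 1 appears only in Bob's list, so Bob = 1.
Omar and Alice between them cover only {2, 3} — a naked pair. Remove those values from Erin.
No further eliminations apply; Carol can still be any of 6, 7.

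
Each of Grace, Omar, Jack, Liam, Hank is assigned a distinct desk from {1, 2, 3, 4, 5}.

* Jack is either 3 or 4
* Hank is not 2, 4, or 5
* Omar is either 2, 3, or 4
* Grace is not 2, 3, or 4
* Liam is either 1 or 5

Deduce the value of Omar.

2

The 5 variables together cover exactly {1, 2, 3, 4, 5} — 5 values for 5 variables — and 2 appears only in Omar's list, so Omar = 2.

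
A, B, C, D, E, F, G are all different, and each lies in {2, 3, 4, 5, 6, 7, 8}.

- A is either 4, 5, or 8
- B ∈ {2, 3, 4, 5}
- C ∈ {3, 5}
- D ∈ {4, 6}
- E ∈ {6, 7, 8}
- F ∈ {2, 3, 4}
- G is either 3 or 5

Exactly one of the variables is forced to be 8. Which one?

A

The 7 variables draw from only 7 values {2, 3, 4, 5, 6, 7, 8}, so each is used; only E can be 7, hence E = 7.
The 6 still-open variables draw from only 6 values {2, 3, 4, 5, 6, 8}, so each is used; only D can be 6, hence D = 6.
Among the 5 still-open variables, 8 fits only A (and all 5 values in {2, 3, 4, 5, 8} must be used), so A = 8.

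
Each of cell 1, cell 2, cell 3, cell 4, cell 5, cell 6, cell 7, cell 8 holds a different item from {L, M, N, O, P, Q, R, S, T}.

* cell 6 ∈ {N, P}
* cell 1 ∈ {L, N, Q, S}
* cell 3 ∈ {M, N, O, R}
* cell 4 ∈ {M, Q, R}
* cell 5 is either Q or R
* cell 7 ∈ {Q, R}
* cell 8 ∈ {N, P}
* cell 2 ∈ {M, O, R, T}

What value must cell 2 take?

cell 5 and cell 7 between them cover only {Q, R} — a naked pair. Remove those values from cell 1, cell 2, cell 3, cell 4.
That leaves cell 4 = M. Remove M from cell 2, cell 3.
cell 6 and cell 8 between them cover only {N, P} — a naked pair. Remove those values from cell 1, cell 3.
cell 3's domain is down to {O}, so cell 3 = O. Remove O from cell 2.
So cell 2 = T.

T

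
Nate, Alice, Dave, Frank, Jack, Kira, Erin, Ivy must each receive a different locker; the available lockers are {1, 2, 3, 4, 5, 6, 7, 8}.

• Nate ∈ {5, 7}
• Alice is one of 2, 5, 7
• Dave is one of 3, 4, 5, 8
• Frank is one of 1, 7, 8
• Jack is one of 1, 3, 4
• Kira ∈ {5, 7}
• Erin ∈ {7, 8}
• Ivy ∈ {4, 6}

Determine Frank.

The 8 variables draw from only 8 values {1, 2, 3, 4, 5, 6, 7, 8}, so each is used; only Alice can be 2, hence Alice = 2.
The 7 still-open variables together cover exactly {1, 3, 4, 5, 6, 7, 8} — 7 values for 7 variables — and 6 appears only in Ivy's list, so Ivy = 6.
Nate and Kira between them cover only {5, 7} — a naked pair. Remove those values from Dave, Frank, Erin.
That leaves Erin = 8. Remove 8 from Dave, Frank.
So Frank = 1.

1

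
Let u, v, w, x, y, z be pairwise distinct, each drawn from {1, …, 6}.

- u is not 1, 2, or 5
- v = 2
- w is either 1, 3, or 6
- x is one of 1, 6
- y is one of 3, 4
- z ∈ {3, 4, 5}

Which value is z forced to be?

5

v's domain is down to {2}, so v = 2.
Among the 5 still-open variables, 5 fits only z (and all 5 values in {1, 3, 4, 5, 6} must be used), so z = 5.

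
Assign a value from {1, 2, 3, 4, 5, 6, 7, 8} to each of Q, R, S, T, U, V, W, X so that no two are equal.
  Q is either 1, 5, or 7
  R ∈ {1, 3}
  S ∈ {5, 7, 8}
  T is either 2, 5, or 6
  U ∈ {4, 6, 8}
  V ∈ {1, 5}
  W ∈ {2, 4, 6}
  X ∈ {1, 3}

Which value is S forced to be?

R and X between them cover only {1, 3} — a naked pair. Remove those values from Q, V.
V's domain is down to {5}, so V = 5. So Q, S, T can't be 5.
That leaves Q = 7. So S can't be 7.
So S = 8.

8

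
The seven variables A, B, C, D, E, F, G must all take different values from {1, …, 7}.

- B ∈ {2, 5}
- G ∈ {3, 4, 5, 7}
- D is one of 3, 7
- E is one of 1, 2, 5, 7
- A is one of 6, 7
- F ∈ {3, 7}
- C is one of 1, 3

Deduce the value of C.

Among the 7 variables, 4 fits only G (and all 7 values in {1, 2, 3, 4, 5, 6, 7} must be used), so G = 4.
The 6 still-open variables together cover exactly {1, 2, 3, 5, 6, 7} — 6 values for 6 variables — and 6 appears only in A's list, so A = 6.
The 2 variables D and F are confined to {3, 7}, which locks those values in; drop them from C, E.
So C = 1.

1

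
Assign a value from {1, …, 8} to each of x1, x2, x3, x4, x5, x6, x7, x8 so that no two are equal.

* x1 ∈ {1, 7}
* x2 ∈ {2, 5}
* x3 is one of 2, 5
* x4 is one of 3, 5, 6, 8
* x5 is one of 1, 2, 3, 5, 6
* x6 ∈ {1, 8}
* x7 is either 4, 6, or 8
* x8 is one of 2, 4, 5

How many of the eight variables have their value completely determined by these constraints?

The 8 variables draw from only 8 values {1, 2, 3, 4, 5, 6, 7, 8}, so each is used; only x1 can be 7, hence x1 = 7.
x2 and x3 between them cover only {2, 5} — a naked pair. Remove those values from x4, x5, x8.
x8 has just one choice, so x8 = 4. Remove 4 from x7.
Determined: x1=7, x8=4. The other variables each still have more than one consistent value. That makes 2.

2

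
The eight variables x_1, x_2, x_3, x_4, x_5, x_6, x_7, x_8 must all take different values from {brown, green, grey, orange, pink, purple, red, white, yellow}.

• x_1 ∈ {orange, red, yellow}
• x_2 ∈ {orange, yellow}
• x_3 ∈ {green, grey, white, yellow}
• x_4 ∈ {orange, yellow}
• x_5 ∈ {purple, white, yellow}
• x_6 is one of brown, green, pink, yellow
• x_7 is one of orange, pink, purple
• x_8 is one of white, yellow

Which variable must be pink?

x_2 and x_4 share exactly the 2 values {orange, yellow}; by pigeonhole those values go to them, so strike orange, yellow from x_1, x_3, x_5, x_6, x_7, x_8.
x_1 must be red (only option left).
x_8 has just one choice, so x_8 = white. So x_3, x_5 can't be white.
x_5 has just one choice, so x_5 = purple. Eliminate purple elsewhere: x_7.
So pink goes to x_7.

x_7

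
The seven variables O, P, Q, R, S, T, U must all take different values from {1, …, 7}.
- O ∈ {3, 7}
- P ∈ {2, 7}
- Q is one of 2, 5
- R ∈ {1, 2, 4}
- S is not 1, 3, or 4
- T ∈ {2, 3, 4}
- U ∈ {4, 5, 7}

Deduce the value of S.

6

The 7 variables draw from only 7 values {1, 2, 3, 4, 5, 6, 7}, so each is used; only R can be 1, hence R = 1.
The 6 still-open variables together cover exactly {2, 3, 4, 5, 6, 7} — 6 values for 6 variables — and 6 appears only in S's list, so S = 6.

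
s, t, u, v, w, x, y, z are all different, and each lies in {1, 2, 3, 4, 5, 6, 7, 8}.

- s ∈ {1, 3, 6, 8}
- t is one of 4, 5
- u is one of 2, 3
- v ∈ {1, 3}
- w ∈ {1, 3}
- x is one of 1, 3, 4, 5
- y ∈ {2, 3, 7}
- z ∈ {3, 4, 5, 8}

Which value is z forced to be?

8

Among the 8 variables, 6 fits only s (and all 8 values in {1, 2, 3, 4, 5, 6, 7, 8} must be used), so s = 6.
The 7 still-open variables together cover exactly {1, 2, 3, 4, 5, 7, 8} — 7 values for 7 variables — and 7 appears only in y's list, so y = 7.
The 6 still-open variables draw from only 6 values {1, 2, 3, 4, 5, 8}, so each is used; only u can be 2, hence u = 2.
Among the 5 still-open variables, 8 fits only z (and all 5 values in {1, 3, 4, 5, 8} must be used), so z = 8.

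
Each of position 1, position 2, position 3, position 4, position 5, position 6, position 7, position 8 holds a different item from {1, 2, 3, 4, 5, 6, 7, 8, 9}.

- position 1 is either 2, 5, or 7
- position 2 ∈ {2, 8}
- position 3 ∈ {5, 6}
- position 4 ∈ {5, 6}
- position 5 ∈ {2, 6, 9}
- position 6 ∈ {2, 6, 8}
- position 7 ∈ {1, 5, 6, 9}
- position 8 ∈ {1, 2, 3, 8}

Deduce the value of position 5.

9

Among the 8 variables, 3 fits only position 8 (and all 8 values in {1, 2, 3, 5, 6, 7, 8, 9} must be used), so position 8 = 3.
The 7 still-open variables together cover exactly {1, 2, 5, 6, 7, 8, 9} — 7 values for 7 variables — and 1 appears only in position 7's list, so position 7 = 1.
Among the 6 still-open variables, 7 fits only position 1 (and all 6 values in {2, 5, 6, 7, 8, 9} must be used), so position 1 = 7.
The 5 still-open variables together cover exactly {2, 5, 6, 8, 9} — 5 values for 5 variables — and 9 appears only in position 5's list, so position 5 = 9.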